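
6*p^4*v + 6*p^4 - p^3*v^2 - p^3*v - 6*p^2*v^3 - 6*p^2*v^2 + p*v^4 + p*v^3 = (-6*p + v)*(-p + v)*(p + v)*(p*v + p)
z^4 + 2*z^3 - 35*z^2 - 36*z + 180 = (z - 5)*(z - 2)*(z + 3)*(z + 6)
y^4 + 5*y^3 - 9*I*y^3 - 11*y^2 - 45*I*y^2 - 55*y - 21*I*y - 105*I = (y + 5)*(y - 7*I)*(y - 3*I)*(y + I)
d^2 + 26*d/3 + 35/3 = (d + 5/3)*(d + 7)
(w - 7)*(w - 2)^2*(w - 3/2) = w^4 - 25*w^3/2 + 97*w^2/2 - 76*w + 42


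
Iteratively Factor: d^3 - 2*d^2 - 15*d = (d + 3)*(d^2 - 5*d) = d*(d + 3)*(d - 5)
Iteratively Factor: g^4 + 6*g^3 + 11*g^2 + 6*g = (g)*(g^3 + 6*g^2 + 11*g + 6) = g*(g + 1)*(g^2 + 5*g + 6) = g*(g + 1)*(g + 3)*(g + 2)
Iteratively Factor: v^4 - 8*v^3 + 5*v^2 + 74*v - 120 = (v - 2)*(v^3 - 6*v^2 - 7*v + 60) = (v - 2)*(v + 3)*(v^2 - 9*v + 20) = (v - 5)*(v - 2)*(v + 3)*(v - 4)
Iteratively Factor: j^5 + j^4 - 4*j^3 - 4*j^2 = (j + 1)*(j^4 - 4*j^2) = (j - 2)*(j + 1)*(j^3 + 2*j^2) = j*(j - 2)*(j + 1)*(j^2 + 2*j) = j^2*(j - 2)*(j + 1)*(j + 2)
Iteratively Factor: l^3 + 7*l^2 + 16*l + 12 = (l + 3)*(l^2 + 4*l + 4) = (l + 2)*(l + 3)*(l + 2)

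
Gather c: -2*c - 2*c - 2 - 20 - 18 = -4*c - 40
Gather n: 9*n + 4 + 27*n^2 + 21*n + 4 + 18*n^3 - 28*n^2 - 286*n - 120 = 18*n^3 - n^2 - 256*n - 112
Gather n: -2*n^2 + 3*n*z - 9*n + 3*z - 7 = -2*n^2 + n*(3*z - 9) + 3*z - 7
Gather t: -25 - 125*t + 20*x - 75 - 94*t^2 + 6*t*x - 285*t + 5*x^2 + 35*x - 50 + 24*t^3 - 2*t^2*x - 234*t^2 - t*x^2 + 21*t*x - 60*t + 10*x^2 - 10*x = 24*t^3 + t^2*(-2*x - 328) + t*(-x^2 + 27*x - 470) + 15*x^2 + 45*x - 150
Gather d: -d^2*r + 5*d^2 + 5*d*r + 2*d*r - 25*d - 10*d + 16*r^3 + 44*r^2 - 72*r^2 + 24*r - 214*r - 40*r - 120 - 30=d^2*(5 - r) + d*(7*r - 35) + 16*r^3 - 28*r^2 - 230*r - 150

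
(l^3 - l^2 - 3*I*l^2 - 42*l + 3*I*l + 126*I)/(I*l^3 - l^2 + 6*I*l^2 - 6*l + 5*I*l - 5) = (-I*l^3 + l^2*(-3 + I) + l*(3 + 42*I) + 126)/(l^3 + l^2*(6 + I) + l*(5 + 6*I) + 5*I)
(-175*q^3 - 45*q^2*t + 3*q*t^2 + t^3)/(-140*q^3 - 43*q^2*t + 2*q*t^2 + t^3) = (5*q + t)/(4*q + t)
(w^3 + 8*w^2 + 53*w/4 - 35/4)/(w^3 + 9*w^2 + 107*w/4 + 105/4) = (2*w^2 + 9*w - 5)/(2*w^2 + 11*w + 15)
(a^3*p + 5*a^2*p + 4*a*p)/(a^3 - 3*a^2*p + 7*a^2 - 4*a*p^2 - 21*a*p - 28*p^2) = a*p*(-a^2 - 5*a - 4)/(-a^3 + 3*a^2*p - 7*a^2 + 4*a*p^2 + 21*a*p + 28*p^2)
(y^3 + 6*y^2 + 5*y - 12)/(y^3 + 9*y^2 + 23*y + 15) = (y^2 + 3*y - 4)/(y^2 + 6*y + 5)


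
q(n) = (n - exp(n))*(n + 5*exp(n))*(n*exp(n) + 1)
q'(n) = (1 - exp(n))*(n + 5*exp(n))*(n*exp(n) + 1) + (n - exp(n))*(n + 5*exp(n))*(n*exp(n) + exp(n)) + (n - exp(n))*(n*exp(n) + 1)*(5*exp(n) + 1) = (1 - exp(n))*(n + 5*exp(n))*(n*exp(n) + 1) + (n + 1)*(n - exp(n))*(n + 5*exp(n))*exp(n) + (n - exp(n))*(n*exp(n) + 1)*(5*exp(n) + 1)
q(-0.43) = -2.20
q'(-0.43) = -3.73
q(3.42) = -447791.14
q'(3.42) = -1501803.27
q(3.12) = -162799.11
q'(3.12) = -552285.40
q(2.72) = -41429.89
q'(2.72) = -142993.98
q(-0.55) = -1.80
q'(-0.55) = -3.00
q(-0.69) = -1.42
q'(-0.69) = -2.48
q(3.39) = -404907.40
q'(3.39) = -1359452.39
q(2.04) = -3818.58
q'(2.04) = -13591.36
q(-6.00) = 35.41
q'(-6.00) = -12.32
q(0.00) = -5.00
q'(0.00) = -11.00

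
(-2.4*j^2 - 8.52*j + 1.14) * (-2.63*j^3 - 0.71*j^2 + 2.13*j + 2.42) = 6.312*j^5 + 24.1116*j^4 - 2.061*j^3 - 24.765*j^2 - 18.1902*j + 2.7588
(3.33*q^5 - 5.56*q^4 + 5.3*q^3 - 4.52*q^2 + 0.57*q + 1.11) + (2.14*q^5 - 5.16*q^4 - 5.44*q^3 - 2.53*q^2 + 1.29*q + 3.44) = 5.47*q^5 - 10.72*q^4 - 0.140000000000001*q^3 - 7.05*q^2 + 1.86*q + 4.55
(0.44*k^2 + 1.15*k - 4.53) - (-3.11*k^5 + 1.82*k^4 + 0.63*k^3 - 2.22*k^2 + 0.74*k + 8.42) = 3.11*k^5 - 1.82*k^4 - 0.63*k^3 + 2.66*k^2 + 0.41*k - 12.95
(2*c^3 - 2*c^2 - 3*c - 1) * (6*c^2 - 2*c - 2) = 12*c^5 - 16*c^4 - 18*c^3 + 4*c^2 + 8*c + 2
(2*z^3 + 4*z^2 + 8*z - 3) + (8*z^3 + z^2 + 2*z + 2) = 10*z^3 + 5*z^2 + 10*z - 1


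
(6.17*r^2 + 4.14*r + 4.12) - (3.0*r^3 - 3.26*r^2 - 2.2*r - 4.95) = -3.0*r^3 + 9.43*r^2 + 6.34*r + 9.07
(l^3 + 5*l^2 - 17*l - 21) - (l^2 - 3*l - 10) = l^3 + 4*l^2 - 14*l - 11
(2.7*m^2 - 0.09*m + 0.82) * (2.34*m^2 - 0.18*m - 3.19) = 6.318*m^4 - 0.6966*m^3 - 6.678*m^2 + 0.1395*m - 2.6158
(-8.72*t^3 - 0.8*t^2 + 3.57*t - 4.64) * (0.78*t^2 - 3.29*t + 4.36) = -6.8016*t^5 + 28.0648*t^4 - 32.6026*t^3 - 18.8525*t^2 + 30.8308*t - 20.2304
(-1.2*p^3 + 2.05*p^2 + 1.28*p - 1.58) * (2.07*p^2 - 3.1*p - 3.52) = -2.484*p^5 + 7.9635*p^4 + 0.5186*p^3 - 14.4546*p^2 + 0.3924*p + 5.5616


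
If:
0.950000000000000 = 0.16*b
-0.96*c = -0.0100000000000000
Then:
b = 5.94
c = 0.01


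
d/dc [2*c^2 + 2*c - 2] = 4*c + 2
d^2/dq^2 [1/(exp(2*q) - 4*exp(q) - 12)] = 4*((1 - exp(q))*(-exp(2*q) + 4*exp(q) + 12) - 2*(exp(q) - 2)^2*exp(q))*exp(q)/(-exp(2*q) + 4*exp(q) + 12)^3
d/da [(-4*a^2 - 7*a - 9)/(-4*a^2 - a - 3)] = 12*(-2*a^2 - 4*a + 1)/(16*a^4 + 8*a^3 + 25*a^2 + 6*a + 9)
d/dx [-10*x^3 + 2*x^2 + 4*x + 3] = -30*x^2 + 4*x + 4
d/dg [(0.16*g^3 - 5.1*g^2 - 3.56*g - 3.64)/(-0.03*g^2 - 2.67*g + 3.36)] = (-0.0048*g^4 - 0.8544*g^3 + 15.123*g^2 - 34.4904*g - 21.6804)/(0.0009*g^4 + 0.1602*g^3 + 6.9273*g^2 - 17.9424*g + 11.2896)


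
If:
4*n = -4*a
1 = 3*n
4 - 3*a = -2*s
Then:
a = -1/3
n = 1/3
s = -5/2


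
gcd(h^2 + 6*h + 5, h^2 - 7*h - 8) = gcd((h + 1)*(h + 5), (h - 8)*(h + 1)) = h + 1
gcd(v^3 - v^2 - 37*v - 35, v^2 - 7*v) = v - 7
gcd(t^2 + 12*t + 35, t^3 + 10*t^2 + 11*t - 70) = t^2 + 12*t + 35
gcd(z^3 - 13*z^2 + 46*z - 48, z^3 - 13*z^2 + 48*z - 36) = 1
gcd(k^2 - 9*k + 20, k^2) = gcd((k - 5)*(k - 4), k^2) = 1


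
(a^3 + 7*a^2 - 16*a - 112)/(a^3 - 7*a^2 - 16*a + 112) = (a + 7)/(a - 7)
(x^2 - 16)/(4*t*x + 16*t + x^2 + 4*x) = (x - 4)/(4*t + x)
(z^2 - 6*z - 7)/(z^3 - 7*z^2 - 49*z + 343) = (z + 1)/(z^2 - 49)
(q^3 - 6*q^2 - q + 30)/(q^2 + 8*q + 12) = (q^2 - 8*q + 15)/(q + 6)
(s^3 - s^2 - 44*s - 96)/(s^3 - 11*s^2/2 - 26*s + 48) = 2*(s + 3)/(2*s - 3)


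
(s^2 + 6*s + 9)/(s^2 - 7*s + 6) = (s^2 + 6*s + 9)/(s^2 - 7*s + 6)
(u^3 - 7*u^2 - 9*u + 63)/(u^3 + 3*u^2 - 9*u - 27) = (u - 7)/(u + 3)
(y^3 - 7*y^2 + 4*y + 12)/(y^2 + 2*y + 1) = (y^2 - 8*y + 12)/(y + 1)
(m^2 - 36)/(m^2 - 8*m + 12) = (m + 6)/(m - 2)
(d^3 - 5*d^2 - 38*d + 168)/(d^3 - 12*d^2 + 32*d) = (d^2 - d - 42)/(d*(d - 8))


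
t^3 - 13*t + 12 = (t - 3)*(t - 1)*(t + 4)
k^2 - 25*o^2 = (k - 5*o)*(k + 5*o)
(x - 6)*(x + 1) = x^2 - 5*x - 6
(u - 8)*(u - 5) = u^2 - 13*u + 40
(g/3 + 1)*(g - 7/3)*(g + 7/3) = g^3/3 + g^2 - 49*g/27 - 49/9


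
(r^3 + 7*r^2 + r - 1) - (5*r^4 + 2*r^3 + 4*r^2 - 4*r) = -5*r^4 - r^3 + 3*r^2 + 5*r - 1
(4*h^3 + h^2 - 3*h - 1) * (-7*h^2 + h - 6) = -28*h^5 - 3*h^4 - 2*h^3 - 2*h^2 + 17*h + 6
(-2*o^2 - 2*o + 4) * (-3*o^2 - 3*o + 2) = 6*o^4 + 12*o^3 - 10*o^2 - 16*o + 8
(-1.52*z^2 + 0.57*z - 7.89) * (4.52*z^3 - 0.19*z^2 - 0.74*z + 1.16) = -6.8704*z^5 + 2.8652*z^4 - 34.6463*z^3 - 0.6859*z^2 + 6.4998*z - 9.1524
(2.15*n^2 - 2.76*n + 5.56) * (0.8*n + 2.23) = 1.72*n^3 + 2.5865*n^2 - 1.7068*n + 12.3988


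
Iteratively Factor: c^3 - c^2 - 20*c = (c)*(c^2 - c - 20) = c*(c + 4)*(c - 5)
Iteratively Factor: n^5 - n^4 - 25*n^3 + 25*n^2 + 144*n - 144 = (n - 3)*(n^4 + 2*n^3 - 19*n^2 - 32*n + 48) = (n - 3)*(n - 1)*(n^3 + 3*n^2 - 16*n - 48) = (n - 3)*(n - 1)*(n + 3)*(n^2 - 16) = (n - 3)*(n - 1)*(n + 3)*(n + 4)*(n - 4)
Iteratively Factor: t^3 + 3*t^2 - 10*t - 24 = (t + 4)*(t^2 - t - 6) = (t - 3)*(t + 4)*(t + 2)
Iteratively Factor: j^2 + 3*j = (j)*(j + 3)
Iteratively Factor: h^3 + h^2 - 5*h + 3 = (h - 1)*(h^2 + 2*h - 3) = (h - 1)^2*(h + 3)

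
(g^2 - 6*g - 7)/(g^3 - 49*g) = (g + 1)/(g*(g + 7))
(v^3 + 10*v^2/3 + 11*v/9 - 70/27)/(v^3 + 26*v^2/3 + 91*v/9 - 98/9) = (v + 5/3)/(v + 7)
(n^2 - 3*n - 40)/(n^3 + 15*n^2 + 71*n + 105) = (n - 8)/(n^2 + 10*n + 21)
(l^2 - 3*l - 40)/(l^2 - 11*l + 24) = (l + 5)/(l - 3)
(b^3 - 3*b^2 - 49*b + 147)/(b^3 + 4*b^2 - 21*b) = (b - 7)/b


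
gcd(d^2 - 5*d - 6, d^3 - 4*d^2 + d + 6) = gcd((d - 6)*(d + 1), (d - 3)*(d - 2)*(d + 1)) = d + 1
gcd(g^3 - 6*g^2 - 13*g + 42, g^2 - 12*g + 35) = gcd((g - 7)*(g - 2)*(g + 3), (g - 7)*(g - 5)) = g - 7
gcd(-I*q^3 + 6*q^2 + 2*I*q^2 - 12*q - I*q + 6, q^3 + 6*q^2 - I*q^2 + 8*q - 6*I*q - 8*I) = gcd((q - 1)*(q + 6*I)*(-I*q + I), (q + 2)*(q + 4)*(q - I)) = 1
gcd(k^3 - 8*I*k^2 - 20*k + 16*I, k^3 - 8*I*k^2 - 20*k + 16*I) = k^3 - 8*I*k^2 - 20*k + 16*I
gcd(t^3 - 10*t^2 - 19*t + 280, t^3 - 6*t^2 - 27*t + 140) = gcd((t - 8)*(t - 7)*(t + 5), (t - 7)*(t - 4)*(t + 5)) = t^2 - 2*t - 35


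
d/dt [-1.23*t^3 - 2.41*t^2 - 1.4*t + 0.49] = -3.69*t^2 - 4.82*t - 1.4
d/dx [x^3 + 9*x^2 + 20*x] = 3*x^2 + 18*x + 20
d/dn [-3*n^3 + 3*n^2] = 3*n*(2 - 3*n)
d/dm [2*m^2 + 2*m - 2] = 4*m + 2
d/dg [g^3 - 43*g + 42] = 3*g^2 - 43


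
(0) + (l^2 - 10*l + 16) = l^2 - 10*l + 16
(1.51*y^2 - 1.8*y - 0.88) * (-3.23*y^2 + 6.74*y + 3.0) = -4.8773*y^4 + 15.9914*y^3 - 4.7596*y^2 - 11.3312*y - 2.64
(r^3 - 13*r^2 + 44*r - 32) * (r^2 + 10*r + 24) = r^5 - 3*r^4 - 62*r^3 + 96*r^2 + 736*r - 768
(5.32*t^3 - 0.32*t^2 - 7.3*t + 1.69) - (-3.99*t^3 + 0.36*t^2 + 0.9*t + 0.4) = 9.31*t^3 - 0.68*t^2 - 8.2*t + 1.29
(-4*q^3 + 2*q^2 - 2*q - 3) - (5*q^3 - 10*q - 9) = -9*q^3 + 2*q^2 + 8*q + 6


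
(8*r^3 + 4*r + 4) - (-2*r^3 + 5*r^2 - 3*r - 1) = 10*r^3 - 5*r^2 + 7*r + 5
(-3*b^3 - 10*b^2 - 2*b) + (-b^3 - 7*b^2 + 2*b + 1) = -4*b^3 - 17*b^2 + 1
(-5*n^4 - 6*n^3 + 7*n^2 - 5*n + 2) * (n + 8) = -5*n^5 - 46*n^4 - 41*n^3 + 51*n^2 - 38*n + 16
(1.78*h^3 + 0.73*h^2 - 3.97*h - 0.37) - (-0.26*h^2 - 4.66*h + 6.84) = 1.78*h^3 + 0.99*h^2 + 0.69*h - 7.21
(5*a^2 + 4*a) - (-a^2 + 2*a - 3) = 6*a^2 + 2*a + 3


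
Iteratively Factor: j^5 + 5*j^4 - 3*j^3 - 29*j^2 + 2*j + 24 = (j - 1)*(j^4 + 6*j^3 + 3*j^2 - 26*j - 24) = (j - 1)*(j + 1)*(j^3 + 5*j^2 - 2*j - 24) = (j - 1)*(j + 1)*(j + 3)*(j^2 + 2*j - 8) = (j - 2)*(j - 1)*(j + 1)*(j + 3)*(j + 4)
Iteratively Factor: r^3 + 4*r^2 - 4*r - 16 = (r - 2)*(r^2 + 6*r + 8) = (r - 2)*(r + 2)*(r + 4)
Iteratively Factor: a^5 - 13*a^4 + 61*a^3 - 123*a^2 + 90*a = (a - 3)*(a^4 - 10*a^3 + 31*a^2 - 30*a) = a*(a - 3)*(a^3 - 10*a^2 + 31*a - 30) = a*(a - 3)^2*(a^2 - 7*a + 10) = a*(a - 3)^2*(a - 2)*(a - 5)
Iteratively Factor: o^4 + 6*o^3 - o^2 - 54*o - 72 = (o + 2)*(o^3 + 4*o^2 - 9*o - 36) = (o - 3)*(o + 2)*(o^2 + 7*o + 12) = (o - 3)*(o + 2)*(o + 3)*(o + 4)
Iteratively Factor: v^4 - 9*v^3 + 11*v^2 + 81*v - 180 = (v - 3)*(v^3 - 6*v^2 - 7*v + 60) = (v - 4)*(v - 3)*(v^2 - 2*v - 15) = (v - 5)*(v - 4)*(v - 3)*(v + 3)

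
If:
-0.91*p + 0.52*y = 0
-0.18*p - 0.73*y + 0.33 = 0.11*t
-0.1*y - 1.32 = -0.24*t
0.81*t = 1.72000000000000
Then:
No Solution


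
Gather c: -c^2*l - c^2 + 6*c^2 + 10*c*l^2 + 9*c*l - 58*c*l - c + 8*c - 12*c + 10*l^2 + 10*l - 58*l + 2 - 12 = c^2*(5 - l) + c*(10*l^2 - 49*l - 5) + 10*l^2 - 48*l - 10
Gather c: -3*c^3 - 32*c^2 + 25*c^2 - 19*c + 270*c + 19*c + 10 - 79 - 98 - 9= -3*c^3 - 7*c^2 + 270*c - 176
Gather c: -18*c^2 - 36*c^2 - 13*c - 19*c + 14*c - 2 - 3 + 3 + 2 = -54*c^2 - 18*c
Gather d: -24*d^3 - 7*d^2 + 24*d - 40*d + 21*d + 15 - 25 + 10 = -24*d^3 - 7*d^2 + 5*d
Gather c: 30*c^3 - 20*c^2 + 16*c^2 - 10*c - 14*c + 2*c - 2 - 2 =30*c^3 - 4*c^2 - 22*c - 4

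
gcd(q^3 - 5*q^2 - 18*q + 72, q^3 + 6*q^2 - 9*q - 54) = q - 3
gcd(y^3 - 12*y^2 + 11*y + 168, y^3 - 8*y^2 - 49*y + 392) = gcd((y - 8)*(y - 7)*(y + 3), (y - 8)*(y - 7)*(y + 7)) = y^2 - 15*y + 56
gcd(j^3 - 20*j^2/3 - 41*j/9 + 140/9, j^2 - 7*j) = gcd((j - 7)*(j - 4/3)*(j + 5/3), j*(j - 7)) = j - 7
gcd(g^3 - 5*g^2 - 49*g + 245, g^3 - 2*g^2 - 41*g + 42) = g - 7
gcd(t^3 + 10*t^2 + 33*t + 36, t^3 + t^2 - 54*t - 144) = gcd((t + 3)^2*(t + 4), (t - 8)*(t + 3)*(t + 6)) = t + 3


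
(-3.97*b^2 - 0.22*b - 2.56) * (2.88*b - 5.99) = -11.4336*b^3 + 23.1467*b^2 - 6.055*b + 15.3344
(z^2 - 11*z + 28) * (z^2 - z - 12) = z^4 - 12*z^3 + 27*z^2 + 104*z - 336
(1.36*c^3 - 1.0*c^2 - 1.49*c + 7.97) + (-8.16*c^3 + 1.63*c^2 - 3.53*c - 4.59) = -6.8*c^3 + 0.63*c^2 - 5.02*c + 3.38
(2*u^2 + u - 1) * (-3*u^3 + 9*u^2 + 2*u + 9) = -6*u^5 + 15*u^4 + 16*u^3 + 11*u^2 + 7*u - 9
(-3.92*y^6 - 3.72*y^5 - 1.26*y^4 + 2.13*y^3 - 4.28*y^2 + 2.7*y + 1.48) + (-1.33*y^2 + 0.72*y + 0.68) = -3.92*y^6 - 3.72*y^5 - 1.26*y^4 + 2.13*y^3 - 5.61*y^2 + 3.42*y + 2.16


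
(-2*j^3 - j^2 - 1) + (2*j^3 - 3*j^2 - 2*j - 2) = -4*j^2 - 2*j - 3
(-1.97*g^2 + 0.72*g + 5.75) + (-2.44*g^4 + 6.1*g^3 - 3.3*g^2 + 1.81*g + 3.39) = -2.44*g^4 + 6.1*g^3 - 5.27*g^2 + 2.53*g + 9.14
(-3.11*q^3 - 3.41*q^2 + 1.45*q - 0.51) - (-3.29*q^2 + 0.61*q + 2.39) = -3.11*q^3 - 0.12*q^2 + 0.84*q - 2.9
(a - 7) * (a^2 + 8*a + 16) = a^3 + a^2 - 40*a - 112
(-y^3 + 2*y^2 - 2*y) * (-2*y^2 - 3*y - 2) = 2*y^5 - y^4 + 2*y^2 + 4*y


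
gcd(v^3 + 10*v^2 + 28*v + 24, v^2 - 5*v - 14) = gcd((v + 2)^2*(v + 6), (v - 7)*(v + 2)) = v + 2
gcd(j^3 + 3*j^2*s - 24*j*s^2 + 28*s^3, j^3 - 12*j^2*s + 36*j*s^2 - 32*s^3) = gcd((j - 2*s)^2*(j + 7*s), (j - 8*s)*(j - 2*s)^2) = j^2 - 4*j*s + 4*s^2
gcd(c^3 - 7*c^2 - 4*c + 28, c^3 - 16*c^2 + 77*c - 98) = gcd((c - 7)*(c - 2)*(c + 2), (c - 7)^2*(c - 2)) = c^2 - 9*c + 14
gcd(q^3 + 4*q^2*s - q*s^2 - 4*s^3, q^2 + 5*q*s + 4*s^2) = q^2 + 5*q*s + 4*s^2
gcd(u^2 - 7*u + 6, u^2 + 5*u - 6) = u - 1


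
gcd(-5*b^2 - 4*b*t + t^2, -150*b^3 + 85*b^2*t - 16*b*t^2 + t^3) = -5*b + t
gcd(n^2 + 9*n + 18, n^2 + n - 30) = n + 6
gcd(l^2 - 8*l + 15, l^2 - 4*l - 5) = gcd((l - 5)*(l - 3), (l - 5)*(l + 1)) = l - 5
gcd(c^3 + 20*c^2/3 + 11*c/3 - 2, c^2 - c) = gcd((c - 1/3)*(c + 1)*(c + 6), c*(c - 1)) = 1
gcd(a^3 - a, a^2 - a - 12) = 1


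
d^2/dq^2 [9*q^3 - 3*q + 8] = 54*q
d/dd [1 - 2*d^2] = -4*d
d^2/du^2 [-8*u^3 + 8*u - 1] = -48*u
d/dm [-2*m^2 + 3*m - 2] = 3 - 4*m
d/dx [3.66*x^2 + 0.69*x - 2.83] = 7.32*x + 0.69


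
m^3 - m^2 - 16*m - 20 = (m - 5)*(m + 2)^2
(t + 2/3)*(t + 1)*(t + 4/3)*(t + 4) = t^4 + 7*t^3 + 134*t^2/9 + 112*t/9 + 32/9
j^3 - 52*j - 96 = (j - 8)*(j + 2)*(j + 6)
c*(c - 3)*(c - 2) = c^3 - 5*c^2 + 6*c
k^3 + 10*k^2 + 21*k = k*(k + 3)*(k + 7)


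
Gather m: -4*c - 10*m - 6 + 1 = -4*c - 10*m - 5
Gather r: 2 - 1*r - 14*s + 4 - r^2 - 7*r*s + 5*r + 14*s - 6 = -r^2 + r*(4 - 7*s)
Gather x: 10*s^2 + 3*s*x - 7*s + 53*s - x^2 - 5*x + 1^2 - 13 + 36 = 10*s^2 + 46*s - x^2 + x*(3*s - 5) + 24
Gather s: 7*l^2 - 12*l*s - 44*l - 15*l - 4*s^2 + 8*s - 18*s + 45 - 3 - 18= 7*l^2 - 59*l - 4*s^2 + s*(-12*l - 10) + 24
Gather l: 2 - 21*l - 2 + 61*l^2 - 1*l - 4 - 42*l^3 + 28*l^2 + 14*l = -42*l^3 + 89*l^2 - 8*l - 4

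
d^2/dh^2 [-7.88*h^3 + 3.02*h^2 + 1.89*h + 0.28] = 6.04 - 47.28*h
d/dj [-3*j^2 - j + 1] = -6*j - 1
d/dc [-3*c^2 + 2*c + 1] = 2 - 6*c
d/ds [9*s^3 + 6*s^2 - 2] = 3*s*(9*s + 4)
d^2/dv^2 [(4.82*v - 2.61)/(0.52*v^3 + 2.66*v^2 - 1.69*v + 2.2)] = (7.819968*v^5 + 31.533216*v^4 + 18.917984*v^3 - 163.210848*v^2 - 80.9268360000001*v + 51.480118)/(0.140608*v^9 + 2.157792*v^8 + 9.667008*v^7 + 6.580088*v^6 - 13.159536*v^5 + 57.890478*v^4 - 56.615689*v^3 + 57.47346*v^2 - 24.5388*v + 10.648)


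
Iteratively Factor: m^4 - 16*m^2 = (m + 4)*(m^3 - 4*m^2) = (m - 4)*(m + 4)*(m^2) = m*(m - 4)*(m + 4)*(m)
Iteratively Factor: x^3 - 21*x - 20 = (x + 4)*(x^2 - 4*x - 5) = (x - 5)*(x + 4)*(x + 1)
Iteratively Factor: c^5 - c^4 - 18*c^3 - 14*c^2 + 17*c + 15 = (c - 1)*(c^4 - 18*c^2 - 32*c - 15) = (c - 1)*(c + 1)*(c^3 - c^2 - 17*c - 15) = (c - 1)*(c + 1)*(c + 3)*(c^2 - 4*c - 5) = (c - 1)*(c + 1)^2*(c + 3)*(c - 5)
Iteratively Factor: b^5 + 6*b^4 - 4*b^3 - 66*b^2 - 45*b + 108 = (b + 4)*(b^4 + 2*b^3 - 12*b^2 - 18*b + 27) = (b - 3)*(b + 4)*(b^3 + 5*b^2 + 3*b - 9) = (b - 3)*(b + 3)*(b + 4)*(b^2 + 2*b - 3) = (b - 3)*(b - 1)*(b + 3)*(b + 4)*(b + 3)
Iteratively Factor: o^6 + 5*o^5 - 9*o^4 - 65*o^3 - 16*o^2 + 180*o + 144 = (o + 2)*(o^5 + 3*o^4 - 15*o^3 - 35*o^2 + 54*o + 72) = (o + 1)*(o + 2)*(o^4 + 2*o^3 - 17*o^2 - 18*o + 72) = (o + 1)*(o + 2)*(o + 4)*(o^3 - 2*o^2 - 9*o + 18) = (o - 2)*(o + 1)*(o + 2)*(o + 4)*(o^2 - 9) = (o - 3)*(o - 2)*(o + 1)*(o + 2)*(o + 4)*(o + 3)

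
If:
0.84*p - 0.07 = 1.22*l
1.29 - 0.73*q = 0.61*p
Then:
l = 1.39868314969094 - 0.823972050524053*q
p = 2.11475409836066 - 1.19672131147541*q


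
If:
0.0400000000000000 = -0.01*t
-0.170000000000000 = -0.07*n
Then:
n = 2.43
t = -4.00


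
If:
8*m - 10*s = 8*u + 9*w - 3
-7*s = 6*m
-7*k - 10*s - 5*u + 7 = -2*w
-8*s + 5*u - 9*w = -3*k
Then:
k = 368*w/403 + 641/806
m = 1113*w/1612 - 399/1612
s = 171/806 - 477*w/806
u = 123*w/403 - 111/806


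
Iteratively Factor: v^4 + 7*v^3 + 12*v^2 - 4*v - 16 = (v + 2)*(v^3 + 5*v^2 + 2*v - 8) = (v + 2)^2*(v^2 + 3*v - 4) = (v - 1)*(v + 2)^2*(v + 4)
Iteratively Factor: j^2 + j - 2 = (j - 1)*(j + 2)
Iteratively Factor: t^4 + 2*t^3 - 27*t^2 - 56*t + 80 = (t - 1)*(t^3 + 3*t^2 - 24*t - 80) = (t - 1)*(t + 4)*(t^2 - t - 20) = (t - 1)*(t + 4)^2*(t - 5)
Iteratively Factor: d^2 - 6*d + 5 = (d - 5)*(d - 1)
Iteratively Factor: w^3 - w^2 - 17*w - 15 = (w - 5)*(w^2 + 4*w + 3) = (w - 5)*(w + 3)*(w + 1)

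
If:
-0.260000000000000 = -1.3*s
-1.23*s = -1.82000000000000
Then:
No Solution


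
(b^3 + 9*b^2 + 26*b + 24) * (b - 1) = b^4 + 8*b^3 + 17*b^2 - 2*b - 24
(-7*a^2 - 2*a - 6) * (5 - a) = 7*a^3 - 33*a^2 - 4*a - 30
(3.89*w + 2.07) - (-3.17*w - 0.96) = 7.06*w + 3.03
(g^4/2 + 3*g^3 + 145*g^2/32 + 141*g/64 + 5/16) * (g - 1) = g^5/2 + 5*g^4/2 + 49*g^3/32 - 149*g^2/64 - 121*g/64 - 5/16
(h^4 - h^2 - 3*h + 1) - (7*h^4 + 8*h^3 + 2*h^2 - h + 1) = -6*h^4 - 8*h^3 - 3*h^2 - 2*h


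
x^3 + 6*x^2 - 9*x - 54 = (x - 3)*(x + 3)*(x + 6)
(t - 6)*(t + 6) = t^2 - 36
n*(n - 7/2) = n^2 - 7*n/2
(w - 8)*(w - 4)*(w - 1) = w^3 - 13*w^2 + 44*w - 32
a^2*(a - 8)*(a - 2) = a^4 - 10*a^3 + 16*a^2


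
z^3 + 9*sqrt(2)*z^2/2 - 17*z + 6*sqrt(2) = (z - sqrt(2))*(z - sqrt(2)/2)*(z + 6*sqrt(2))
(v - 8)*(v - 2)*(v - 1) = v^3 - 11*v^2 + 26*v - 16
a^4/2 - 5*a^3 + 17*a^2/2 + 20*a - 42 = (a/2 + 1)*(a - 7)*(a - 3)*(a - 2)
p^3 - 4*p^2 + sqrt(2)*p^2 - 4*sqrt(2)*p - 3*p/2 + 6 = (p - 4)*(p - sqrt(2)/2)*(p + 3*sqrt(2)/2)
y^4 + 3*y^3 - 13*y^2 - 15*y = y*(y - 3)*(y + 1)*(y + 5)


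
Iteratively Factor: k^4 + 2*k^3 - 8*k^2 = (k)*(k^3 + 2*k^2 - 8*k) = k*(k - 2)*(k^2 + 4*k) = k^2*(k - 2)*(k + 4)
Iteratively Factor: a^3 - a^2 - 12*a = (a - 4)*(a^2 + 3*a) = a*(a - 4)*(a + 3)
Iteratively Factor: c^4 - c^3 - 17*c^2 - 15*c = (c + 1)*(c^3 - 2*c^2 - 15*c) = (c + 1)*(c + 3)*(c^2 - 5*c) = c*(c + 1)*(c + 3)*(c - 5)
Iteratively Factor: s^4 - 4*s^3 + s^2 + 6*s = (s - 2)*(s^3 - 2*s^2 - 3*s) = (s - 2)*(s + 1)*(s^2 - 3*s) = (s - 3)*(s - 2)*(s + 1)*(s)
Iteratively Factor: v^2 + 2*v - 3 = (v - 1)*(v + 3)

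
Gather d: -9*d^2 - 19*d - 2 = -9*d^2 - 19*d - 2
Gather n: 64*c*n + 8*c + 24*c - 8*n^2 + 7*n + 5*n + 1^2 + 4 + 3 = 32*c - 8*n^2 + n*(64*c + 12) + 8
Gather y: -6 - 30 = -36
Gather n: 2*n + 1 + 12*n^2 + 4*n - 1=12*n^2 + 6*n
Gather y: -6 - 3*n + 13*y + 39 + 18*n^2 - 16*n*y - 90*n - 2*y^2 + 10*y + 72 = 18*n^2 - 93*n - 2*y^2 + y*(23 - 16*n) + 105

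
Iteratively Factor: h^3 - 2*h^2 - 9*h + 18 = (h - 2)*(h^2 - 9) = (h - 3)*(h - 2)*(h + 3)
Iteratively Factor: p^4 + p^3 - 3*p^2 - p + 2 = (p - 1)*(p^3 + 2*p^2 - p - 2) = (p - 1)^2*(p^2 + 3*p + 2) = (p - 1)^2*(p + 2)*(p + 1)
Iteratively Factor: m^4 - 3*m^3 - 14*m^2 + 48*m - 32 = (m - 2)*(m^3 - m^2 - 16*m + 16) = (m - 2)*(m + 4)*(m^2 - 5*m + 4) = (m - 4)*(m - 2)*(m + 4)*(m - 1)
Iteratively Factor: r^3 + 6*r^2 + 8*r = (r)*(r^2 + 6*r + 8) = r*(r + 4)*(r + 2)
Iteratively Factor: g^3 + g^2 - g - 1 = (g + 1)*(g^2 - 1) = (g + 1)^2*(g - 1)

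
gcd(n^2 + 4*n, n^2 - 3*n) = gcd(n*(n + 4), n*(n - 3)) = n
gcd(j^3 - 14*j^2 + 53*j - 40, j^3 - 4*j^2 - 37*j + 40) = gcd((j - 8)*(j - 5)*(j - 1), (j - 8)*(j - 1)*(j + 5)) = j^2 - 9*j + 8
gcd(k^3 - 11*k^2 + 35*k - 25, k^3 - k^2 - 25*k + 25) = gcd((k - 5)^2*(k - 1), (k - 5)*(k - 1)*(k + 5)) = k^2 - 6*k + 5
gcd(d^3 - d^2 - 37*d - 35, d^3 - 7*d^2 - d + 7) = d^2 - 6*d - 7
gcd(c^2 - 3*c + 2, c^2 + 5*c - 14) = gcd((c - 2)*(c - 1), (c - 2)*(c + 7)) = c - 2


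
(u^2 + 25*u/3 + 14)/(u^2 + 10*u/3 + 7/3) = (u + 6)/(u + 1)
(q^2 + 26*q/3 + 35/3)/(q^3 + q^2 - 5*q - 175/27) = 9*(q + 7)/(9*q^2 - 6*q - 35)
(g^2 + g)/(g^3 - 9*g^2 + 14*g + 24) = g/(g^2 - 10*g + 24)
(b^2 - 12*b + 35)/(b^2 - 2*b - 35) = (b - 5)/(b + 5)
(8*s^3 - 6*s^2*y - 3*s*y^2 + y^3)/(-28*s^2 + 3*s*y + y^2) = (-2*s^2 + s*y + y^2)/(7*s + y)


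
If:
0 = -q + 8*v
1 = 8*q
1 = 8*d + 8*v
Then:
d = 7/64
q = 1/8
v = 1/64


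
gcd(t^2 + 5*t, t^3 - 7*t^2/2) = t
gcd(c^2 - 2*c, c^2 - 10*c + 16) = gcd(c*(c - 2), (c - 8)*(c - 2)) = c - 2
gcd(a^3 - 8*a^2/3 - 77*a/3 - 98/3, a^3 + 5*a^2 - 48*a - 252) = a - 7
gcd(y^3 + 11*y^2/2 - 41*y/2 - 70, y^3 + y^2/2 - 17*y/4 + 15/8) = y + 5/2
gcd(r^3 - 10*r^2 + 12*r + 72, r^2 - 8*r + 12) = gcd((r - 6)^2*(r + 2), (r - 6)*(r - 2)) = r - 6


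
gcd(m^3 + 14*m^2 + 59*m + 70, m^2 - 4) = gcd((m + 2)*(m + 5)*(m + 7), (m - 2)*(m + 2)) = m + 2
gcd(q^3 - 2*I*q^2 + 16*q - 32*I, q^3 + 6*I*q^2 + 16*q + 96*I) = q^2 + 16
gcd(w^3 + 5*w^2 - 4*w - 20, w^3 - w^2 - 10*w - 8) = w + 2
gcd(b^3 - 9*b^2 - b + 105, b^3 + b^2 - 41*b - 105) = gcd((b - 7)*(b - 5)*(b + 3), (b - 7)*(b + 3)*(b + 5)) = b^2 - 4*b - 21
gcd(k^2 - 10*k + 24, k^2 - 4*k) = k - 4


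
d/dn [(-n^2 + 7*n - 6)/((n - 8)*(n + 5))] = 2*(-2*n^2 + 46*n - 149)/(n^4 - 6*n^3 - 71*n^2 + 240*n + 1600)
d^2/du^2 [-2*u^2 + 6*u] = -4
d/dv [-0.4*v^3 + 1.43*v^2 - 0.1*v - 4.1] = -1.2*v^2 + 2.86*v - 0.1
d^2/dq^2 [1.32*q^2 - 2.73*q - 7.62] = 2.64000000000000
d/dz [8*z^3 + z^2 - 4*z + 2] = 24*z^2 + 2*z - 4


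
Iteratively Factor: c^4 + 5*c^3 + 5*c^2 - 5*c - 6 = (c + 1)*(c^3 + 4*c^2 + c - 6) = (c + 1)*(c + 3)*(c^2 + c - 2) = (c - 1)*(c + 1)*(c + 3)*(c + 2)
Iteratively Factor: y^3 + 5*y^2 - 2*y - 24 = (y - 2)*(y^2 + 7*y + 12) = (y - 2)*(y + 3)*(y + 4)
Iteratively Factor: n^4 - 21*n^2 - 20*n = (n - 5)*(n^3 + 5*n^2 + 4*n) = n*(n - 5)*(n^2 + 5*n + 4) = n*(n - 5)*(n + 4)*(n + 1)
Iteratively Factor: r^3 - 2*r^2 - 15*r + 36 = (r + 4)*(r^2 - 6*r + 9) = (r - 3)*(r + 4)*(r - 3)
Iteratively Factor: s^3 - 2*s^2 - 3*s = (s - 3)*(s^2 + s) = s*(s - 3)*(s + 1)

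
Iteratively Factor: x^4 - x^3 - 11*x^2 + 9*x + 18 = (x - 2)*(x^3 + x^2 - 9*x - 9) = (x - 2)*(x + 3)*(x^2 - 2*x - 3) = (x - 3)*(x - 2)*(x + 3)*(x + 1)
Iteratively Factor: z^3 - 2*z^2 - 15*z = (z - 5)*(z^2 + 3*z) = (z - 5)*(z + 3)*(z)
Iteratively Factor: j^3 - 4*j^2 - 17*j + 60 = (j - 3)*(j^2 - j - 20) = (j - 3)*(j + 4)*(j - 5)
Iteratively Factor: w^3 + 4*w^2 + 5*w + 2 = (w + 1)*(w^2 + 3*w + 2) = (w + 1)^2*(w + 2)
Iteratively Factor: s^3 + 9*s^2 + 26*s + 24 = (s + 3)*(s^2 + 6*s + 8) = (s + 2)*(s + 3)*(s + 4)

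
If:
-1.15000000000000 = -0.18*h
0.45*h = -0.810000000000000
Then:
No Solution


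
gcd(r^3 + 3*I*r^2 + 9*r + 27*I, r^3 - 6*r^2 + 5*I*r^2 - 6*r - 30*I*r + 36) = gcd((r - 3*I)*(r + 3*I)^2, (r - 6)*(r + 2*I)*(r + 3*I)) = r + 3*I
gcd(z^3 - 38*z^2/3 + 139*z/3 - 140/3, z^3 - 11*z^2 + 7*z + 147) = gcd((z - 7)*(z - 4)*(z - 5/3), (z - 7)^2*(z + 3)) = z - 7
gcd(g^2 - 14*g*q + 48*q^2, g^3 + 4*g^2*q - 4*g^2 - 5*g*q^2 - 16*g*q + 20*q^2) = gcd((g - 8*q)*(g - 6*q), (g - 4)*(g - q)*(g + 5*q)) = 1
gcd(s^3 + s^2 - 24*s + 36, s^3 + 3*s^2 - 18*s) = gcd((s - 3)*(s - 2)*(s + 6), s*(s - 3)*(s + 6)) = s^2 + 3*s - 18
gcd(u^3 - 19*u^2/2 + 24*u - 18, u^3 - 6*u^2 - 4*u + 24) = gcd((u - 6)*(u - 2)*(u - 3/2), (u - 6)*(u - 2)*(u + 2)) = u^2 - 8*u + 12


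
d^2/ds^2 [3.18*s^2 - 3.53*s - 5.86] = 6.36000000000000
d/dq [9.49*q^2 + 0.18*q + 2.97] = 18.98*q + 0.18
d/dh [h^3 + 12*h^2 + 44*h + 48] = 3*h^2 + 24*h + 44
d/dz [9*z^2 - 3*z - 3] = 18*z - 3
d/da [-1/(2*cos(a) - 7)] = -2*sin(a)/(2*cos(a) - 7)^2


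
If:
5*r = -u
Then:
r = -u/5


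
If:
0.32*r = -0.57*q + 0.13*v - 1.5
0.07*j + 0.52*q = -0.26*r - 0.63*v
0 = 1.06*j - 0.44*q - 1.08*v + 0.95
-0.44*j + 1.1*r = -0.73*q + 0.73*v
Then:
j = -0.64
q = -4.44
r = 4.06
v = 2.06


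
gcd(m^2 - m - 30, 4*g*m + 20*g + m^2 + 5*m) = m + 5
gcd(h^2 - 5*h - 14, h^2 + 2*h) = h + 2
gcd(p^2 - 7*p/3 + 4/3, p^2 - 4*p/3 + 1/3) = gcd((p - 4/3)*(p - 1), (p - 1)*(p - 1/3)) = p - 1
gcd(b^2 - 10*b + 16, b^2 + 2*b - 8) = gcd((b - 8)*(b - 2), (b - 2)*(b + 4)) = b - 2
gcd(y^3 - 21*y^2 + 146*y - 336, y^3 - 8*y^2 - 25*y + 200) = y - 8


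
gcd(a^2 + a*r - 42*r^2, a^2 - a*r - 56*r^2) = a + 7*r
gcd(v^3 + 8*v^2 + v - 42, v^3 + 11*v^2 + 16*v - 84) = v^2 + 5*v - 14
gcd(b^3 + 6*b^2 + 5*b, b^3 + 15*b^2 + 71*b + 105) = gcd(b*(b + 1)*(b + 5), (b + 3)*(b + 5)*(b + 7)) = b + 5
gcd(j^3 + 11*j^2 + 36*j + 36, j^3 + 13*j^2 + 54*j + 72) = j^2 + 9*j + 18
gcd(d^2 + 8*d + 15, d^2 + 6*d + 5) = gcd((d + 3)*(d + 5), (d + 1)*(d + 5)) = d + 5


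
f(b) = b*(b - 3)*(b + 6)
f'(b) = b*(b - 3) + b*(b + 6) + (b - 3)*(b + 6) = 3*b^2 + 6*b - 18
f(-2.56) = 48.96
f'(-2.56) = -13.70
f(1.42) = -16.65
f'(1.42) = -3.43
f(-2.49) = 47.98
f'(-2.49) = -14.34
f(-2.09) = 41.59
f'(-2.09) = -17.44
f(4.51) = 71.57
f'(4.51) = 70.08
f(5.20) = 128.13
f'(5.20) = 94.32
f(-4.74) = 46.23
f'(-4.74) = 20.96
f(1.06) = -14.52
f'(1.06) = -8.27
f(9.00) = 810.00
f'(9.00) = 279.00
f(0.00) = 0.00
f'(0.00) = -18.00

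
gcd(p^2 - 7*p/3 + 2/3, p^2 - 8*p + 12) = p - 2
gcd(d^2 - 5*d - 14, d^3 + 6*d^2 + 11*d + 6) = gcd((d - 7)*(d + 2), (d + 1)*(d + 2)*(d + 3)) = d + 2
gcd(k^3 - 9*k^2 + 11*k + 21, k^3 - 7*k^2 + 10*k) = 1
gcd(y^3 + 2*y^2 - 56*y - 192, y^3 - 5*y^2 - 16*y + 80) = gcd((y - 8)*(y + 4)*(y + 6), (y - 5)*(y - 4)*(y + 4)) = y + 4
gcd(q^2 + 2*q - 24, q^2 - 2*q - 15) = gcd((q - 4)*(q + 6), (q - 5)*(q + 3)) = 1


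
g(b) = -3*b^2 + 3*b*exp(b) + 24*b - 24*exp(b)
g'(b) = 3*b*exp(b) - 6*b - 21*exp(b) + 24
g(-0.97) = -36.30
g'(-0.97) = 20.76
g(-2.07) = -66.35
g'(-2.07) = 32.99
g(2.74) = -201.15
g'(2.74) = -190.36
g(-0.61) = -29.79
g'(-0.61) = 15.26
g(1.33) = -49.05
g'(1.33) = -48.30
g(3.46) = -386.22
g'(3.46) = -334.66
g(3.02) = -261.02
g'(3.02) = -238.79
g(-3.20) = -108.89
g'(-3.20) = 41.95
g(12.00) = 1952913.50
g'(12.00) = 2441273.87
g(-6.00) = -252.10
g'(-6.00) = 59.90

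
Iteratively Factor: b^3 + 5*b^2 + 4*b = (b + 4)*(b^2 + b) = b*(b + 4)*(b + 1)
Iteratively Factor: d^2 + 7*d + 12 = (d + 4)*(d + 3)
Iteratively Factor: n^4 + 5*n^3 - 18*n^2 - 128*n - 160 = (n + 4)*(n^3 + n^2 - 22*n - 40) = (n + 4)^2*(n^2 - 3*n - 10) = (n - 5)*(n + 4)^2*(n + 2)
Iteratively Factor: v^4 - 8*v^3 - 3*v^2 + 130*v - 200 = (v - 2)*(v^3 - 6*v^2 - 15*v + 100) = (v - 2)*(v + 4)*(v^2 - 10*v + 25) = (v - 5)*(v - 2)*(v + 4)*(v - 5)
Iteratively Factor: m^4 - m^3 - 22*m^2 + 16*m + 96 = (m - 3)*(m^3 + 2*m^2 - 16*m - 32) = (m - 3)*(m + 2)*(m^2 - 16) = (m - 3)*(m + 2)*(m + 4)*(m - 4)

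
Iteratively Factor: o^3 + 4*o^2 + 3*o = (o + 1)*(o^2 + 3*o) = (o + 1)*(o + 3)*(o)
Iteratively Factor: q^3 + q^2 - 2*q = (q)*(q^2 + q - 2) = q*(q - 1)*(q + 2)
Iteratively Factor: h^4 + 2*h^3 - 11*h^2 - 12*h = (h)*(h^3 + 2*h^2 - 11*h - 12) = h*(h + 1)*(h^2 + h - 12) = h*(h - 3)*(h + 1)*(h + 4)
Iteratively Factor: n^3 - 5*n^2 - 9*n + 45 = (n + 3)*(n^2 - 8*n + 15) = (n - 5)*(n + 3)*(n - 3)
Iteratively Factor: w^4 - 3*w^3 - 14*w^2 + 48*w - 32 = (w - 2)*(w^3 - w^2 - 16*w + 16) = (w - 2)*(w + 4)*(w^2 - 5*w + 4) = (w - 2)*(w - 1)*(w + 4)*(w - 4)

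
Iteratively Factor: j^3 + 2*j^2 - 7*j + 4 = (j + 4)*(j^2 - 2*j + 1) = (j - 1)*(j + 4)*(j - 1)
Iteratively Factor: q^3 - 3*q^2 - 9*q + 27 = (q + 3)*(q^2 - 6*q + 9) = (q - 3)*(q + 3)*(q - 3)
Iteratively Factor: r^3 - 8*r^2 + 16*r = (r - 4)*(r^2 - 4*r) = r*(r - 4)*(r - 4)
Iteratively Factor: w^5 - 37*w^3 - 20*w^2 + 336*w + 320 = (w + 4)*(w^4 - 4*w^3 - 21*w^2 + 64*w + 80) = (w - 4)*(w + 4)*(w^3 - 21*w - 20) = (w - 5)*(w - 4)*(w + 4)*(w^2 + 5*w + 4) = (w - 5)*(w - 4)*(w + 1)*(w + 4)*(w + 4)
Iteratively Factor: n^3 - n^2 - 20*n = (n - 5)*(n^2 + 4*n) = (n - 5)*(n + 4)*(n)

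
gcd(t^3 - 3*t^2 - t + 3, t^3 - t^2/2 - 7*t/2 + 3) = t - 1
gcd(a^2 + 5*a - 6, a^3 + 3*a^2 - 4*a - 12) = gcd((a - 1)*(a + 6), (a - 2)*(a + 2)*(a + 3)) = 1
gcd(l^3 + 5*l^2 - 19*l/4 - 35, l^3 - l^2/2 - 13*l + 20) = l^2 + 3*l/2 - 10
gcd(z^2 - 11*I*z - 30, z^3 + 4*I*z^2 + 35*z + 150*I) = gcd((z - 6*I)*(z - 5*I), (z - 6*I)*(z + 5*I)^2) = z - 6*I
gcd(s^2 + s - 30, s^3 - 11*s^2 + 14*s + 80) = s - 5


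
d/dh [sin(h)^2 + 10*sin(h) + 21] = 2*(sin(h) + 5)*cos(h)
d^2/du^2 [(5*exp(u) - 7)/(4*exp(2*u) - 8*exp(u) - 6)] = (20*exp(4*u) - 72*exp(3*u) + 348*exp(2*u) - 340*exp(u) + 129)*exp(u)/(2*(8*exp(6*u) - 48*exp(5*u) + 60*exp(4*u) + 80*exp(3*u) - 90*exp(2*u) - 108*exp(u) - 27))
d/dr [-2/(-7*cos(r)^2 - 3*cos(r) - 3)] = 2*(14*cos(r) + 3)*sin(r)/(7*cos(r)^2 + 3*cos(r) + 3)^2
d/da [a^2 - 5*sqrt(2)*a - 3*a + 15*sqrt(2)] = 2*a - 5*sqrt(2) - 3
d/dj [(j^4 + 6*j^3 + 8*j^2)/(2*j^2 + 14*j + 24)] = j*(2*j^2 + 11*j + 12)/(2*(j^2 + 6*j + 9))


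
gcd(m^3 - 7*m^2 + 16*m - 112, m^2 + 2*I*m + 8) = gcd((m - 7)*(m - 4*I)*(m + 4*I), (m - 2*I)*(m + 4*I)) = m + 4*I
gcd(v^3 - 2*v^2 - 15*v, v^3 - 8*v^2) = v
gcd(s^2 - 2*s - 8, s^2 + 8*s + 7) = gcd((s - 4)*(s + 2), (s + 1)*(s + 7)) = 1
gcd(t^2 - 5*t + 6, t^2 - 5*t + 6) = t^2 - 5*t + 6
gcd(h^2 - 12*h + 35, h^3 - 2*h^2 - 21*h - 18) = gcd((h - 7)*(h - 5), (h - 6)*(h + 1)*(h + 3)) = 1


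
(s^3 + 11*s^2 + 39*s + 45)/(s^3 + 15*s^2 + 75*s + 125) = (s^2 + 6*s + 9)/(s^2 + 10*s + 25)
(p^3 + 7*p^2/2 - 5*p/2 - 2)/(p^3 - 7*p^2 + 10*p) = (2*p^3 + 7*p^2 - 5*p - 4)/(2*p*(p^2 - 7*p + 10))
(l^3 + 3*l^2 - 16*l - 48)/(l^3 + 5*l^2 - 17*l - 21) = (l^3 + 3*l^2 - 16*l - 48)/(l^3 + 5*l^2 - 17*l - 21)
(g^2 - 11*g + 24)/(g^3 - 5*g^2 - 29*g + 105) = (g - 8)/(g^2 - 2*g - 35)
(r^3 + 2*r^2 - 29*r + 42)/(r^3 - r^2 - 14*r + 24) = (r + 7)/(r + 4)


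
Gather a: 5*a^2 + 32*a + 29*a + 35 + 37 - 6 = 5*a^2 + 61*a + 66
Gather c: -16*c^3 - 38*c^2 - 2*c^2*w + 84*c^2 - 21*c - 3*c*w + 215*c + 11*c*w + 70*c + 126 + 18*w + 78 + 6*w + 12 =-16*c^3 + c^2*(46 - 2*w) + c*(8*w + 264) + 24*w + 216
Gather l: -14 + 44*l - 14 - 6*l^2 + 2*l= -6*l^2 + 46*l - 28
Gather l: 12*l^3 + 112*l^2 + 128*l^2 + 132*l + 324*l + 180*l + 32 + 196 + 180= 12*l^3 + 240*l^2 + 636*l + 408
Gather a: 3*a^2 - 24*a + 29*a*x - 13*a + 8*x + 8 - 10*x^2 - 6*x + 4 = 3*a^2 + a*(29*x - 37) - 10*x^2 + 2*x + 12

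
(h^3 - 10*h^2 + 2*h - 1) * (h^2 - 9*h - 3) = h^5 - 19*h^4 + 89*h^3 + 11*h^2 + 3*h + 3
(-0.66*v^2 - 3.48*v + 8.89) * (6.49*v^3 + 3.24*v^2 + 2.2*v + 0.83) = -4.2834*v^5 - 24.7236*v^4 + 44.9689*v^3 + 20.5998*v^2 + 16.6696*v + 7.3787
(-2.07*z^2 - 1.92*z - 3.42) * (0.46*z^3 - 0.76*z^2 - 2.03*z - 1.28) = -0.9522*z^5 + 0.69*z^4 + 4.0881*z^3 + 9.1464*z^2 + 9.4002*z + 4.3776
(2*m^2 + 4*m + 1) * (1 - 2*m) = -4*m^3 - 6*m^2 + 2*m + 1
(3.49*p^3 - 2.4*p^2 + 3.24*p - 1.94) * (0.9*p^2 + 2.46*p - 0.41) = 3.141*p^5 + 6.4254*p^4 - 4.4189*p^3 + 7.2084*p^2 - 6.1008*p + 0.7954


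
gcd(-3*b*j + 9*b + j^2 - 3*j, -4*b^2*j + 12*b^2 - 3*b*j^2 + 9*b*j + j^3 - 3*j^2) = j - 3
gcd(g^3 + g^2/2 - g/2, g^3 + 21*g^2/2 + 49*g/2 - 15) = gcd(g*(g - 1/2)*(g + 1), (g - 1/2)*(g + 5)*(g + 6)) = g - 1/2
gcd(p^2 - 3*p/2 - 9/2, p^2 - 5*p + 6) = p - 3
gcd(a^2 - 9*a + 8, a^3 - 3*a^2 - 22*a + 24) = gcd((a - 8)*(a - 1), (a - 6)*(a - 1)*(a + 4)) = a - 1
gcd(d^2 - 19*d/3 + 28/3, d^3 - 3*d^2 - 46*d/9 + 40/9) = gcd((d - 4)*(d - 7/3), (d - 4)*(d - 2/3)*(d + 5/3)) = d - 4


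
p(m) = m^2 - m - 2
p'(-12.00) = -25.00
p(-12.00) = 154.00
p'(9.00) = 17.00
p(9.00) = 70.00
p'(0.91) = 0.82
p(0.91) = -2.08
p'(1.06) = 1.12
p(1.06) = -1.94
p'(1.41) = 1.82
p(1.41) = -1.42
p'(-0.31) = -1.62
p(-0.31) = -1.59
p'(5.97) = 10.94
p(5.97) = 27.67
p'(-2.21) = -5.42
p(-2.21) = 5.09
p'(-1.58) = -4.16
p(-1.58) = 2.08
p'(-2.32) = -5.64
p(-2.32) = 5.70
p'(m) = 2*m - 1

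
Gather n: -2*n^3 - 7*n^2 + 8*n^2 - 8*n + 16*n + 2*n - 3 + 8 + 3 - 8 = -2*n^3 + n^2 + 10*n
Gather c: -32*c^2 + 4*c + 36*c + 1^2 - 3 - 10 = -32*c^2 + 40*c - 12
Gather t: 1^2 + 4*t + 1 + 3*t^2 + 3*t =3*t^2 + 7*t + 2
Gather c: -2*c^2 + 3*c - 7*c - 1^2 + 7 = -2*c^2 - 4*c + 6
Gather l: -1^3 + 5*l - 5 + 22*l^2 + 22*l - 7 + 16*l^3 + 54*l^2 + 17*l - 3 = 16*l^3 + 76*l^2 + 44*l - 16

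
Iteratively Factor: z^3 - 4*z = (z - 2)*(z^2 + 2*z) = z*(z - 2)*(z + 2)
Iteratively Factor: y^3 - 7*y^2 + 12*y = (y - 4)*(y^2 - 3*y) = (y - 4)*(y - 3)*(y)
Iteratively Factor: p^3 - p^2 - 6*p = (p + 2)*(p^2 - 3*p) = (p - 3)*(p + 2)*(p)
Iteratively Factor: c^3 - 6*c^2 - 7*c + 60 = (c - 5)*(c^2 - c - 12) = (c - 5)*(c - 4)*(c + 3)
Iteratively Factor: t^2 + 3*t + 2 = (t + 1)*(t + 2)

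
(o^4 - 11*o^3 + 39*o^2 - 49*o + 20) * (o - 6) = o^5 - 17*o^4 + 105*o^3 - 283*o^2 + 314*o - 120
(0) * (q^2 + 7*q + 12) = 0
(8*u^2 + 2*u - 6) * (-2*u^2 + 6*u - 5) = -16*u^4 + 44*u^3 - 16*u^2 - 46*u + 30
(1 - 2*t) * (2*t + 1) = 1 - 4*t^2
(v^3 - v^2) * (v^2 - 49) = v^5 - v^4 - 49*v^3 + 49*v^2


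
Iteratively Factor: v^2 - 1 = (v - 1)*(v + 1)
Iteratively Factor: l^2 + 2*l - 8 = (l - 2)*(l + 4)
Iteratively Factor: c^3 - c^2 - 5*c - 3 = (c + 1)*(c^2 - 2*c - 3) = (c + 1)^2*(c - 3)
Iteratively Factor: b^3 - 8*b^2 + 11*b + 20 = (b - 5)*(b^2 - 3*b - 4) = (b - 5)*(b + 1)*(b - 4)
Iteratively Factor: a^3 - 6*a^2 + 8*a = (a)*(a^2 - 6*a + 8) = a*(a - 4)*(a - 2)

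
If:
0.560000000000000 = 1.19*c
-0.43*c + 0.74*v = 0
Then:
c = 0.47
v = 0.27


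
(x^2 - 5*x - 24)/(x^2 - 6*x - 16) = (x + 3)/(x + 2)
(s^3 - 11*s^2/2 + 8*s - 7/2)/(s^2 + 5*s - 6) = (2*s^2 - 9*s + 7)/(2*(s + 6))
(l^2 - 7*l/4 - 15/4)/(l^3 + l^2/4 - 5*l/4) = (l - 3)/(l*(l - 1))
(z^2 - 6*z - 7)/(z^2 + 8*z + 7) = (z - 7)/(z + 7)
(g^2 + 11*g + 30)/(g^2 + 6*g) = (g + 5)/g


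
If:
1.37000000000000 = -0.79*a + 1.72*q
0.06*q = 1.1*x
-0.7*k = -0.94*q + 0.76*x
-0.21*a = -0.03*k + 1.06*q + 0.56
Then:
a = -2.02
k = -0.17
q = -0.13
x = -0.01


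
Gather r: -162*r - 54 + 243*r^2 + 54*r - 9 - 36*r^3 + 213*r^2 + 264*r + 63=-36*r^3 + 456*r^2 + 156*r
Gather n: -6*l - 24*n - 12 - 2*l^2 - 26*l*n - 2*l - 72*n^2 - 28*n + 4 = -2*l^2 - 8*l - 72*n^2 + n*(-26*l - 52) - 8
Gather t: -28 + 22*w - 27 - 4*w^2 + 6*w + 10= -4*w^2 + 28*w - 45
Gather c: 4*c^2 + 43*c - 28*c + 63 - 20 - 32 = 4*c^2 + 15*c + 11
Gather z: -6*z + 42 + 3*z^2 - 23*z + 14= 3*z^2 - 29*z + 56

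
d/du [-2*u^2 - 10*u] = -4*u - 10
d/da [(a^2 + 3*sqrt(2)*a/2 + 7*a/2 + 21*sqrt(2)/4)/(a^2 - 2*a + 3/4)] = 2*(-44*a^2 - 12*sqrt(2)*a^2 - 84*sqrt(2)*a + 12*a + 21 + 93*sqrt(2))/(16*a^4 - 64*a^3 + 88*a^2 - 48*a + 9)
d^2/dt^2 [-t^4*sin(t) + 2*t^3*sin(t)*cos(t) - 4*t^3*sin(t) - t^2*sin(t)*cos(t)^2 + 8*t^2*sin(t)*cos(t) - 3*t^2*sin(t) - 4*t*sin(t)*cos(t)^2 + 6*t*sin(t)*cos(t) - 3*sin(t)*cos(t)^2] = t^4*sin(t) + 4*t^3*sin(t) - 4*t^3*sin(2*t) - 8*t^3*cos(t) - 35*t^2*sin(t)/4 - 16*t^2*sin(2*t) + 9*t^2*sin(3*t)/4 - 24*t^2*cos(t) + 12*t^2*cos(2*t) - 23*t*sin(t) - 6*t*sin(2*t) + 9*t*sin(3*t) - 13*t*cos(t) + 32*t*cos(2*t) - 3*t*cos(3*t) - 23*sin(t)/4 + 8*sin(2*t) + 25*sin(3*t)/4 - 2*cos(t) + 12*cos(2*t) - 6*cos(3*t)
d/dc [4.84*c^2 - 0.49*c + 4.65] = 9.68*c - 0.49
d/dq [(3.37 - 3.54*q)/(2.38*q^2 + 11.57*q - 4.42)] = (8.4252*q^2 - 16.0412*q - 23.3441)/(5.6644*q^4 + 55.0732*q^3 + 112.8257*q^2 - 102.2788*q + 19.5364)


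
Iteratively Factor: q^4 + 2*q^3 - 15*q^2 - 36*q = (q + 3)*(q^3 - q^2 - 12*q) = q*(q + 3)*(q^2 - q - 12) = q*(q + 3)^2*(q - 4)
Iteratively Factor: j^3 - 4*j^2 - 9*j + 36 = (j - 4)*(j^2 - 9) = (j - 4)*(j - 3)*(j + 3)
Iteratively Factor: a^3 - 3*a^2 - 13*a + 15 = (a + 3)*(a^2 - 6*a + 5) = (a - 1)*(a + 3)*(a - 5)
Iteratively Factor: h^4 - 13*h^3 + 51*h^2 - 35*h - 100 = (h - 4)*(h^3 - 9*h^2 + 15*h + 25) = (h - 5)*(h - 4)*(h^2 - 4*h - 5) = (h - 5)^2*(h - 4)*(h + 1)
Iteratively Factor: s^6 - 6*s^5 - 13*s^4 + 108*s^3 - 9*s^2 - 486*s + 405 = (s + 3)*(s^5 - 9*s^4 + 14*s^3 + 66*s^2 - 207*s + 135) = (s + 3)^2*(s^4 - 12*s^3 + 50*s^2 - 84*s + 45) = (s - 1)*(s + 3)^2*(s^3 - 11*s^2 + 39*s - 45) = (s - 5)*(s - 1)*(s + 3)^2*(s^2 - 6*s + 9) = (s - 5)*(s - 3)*(s - 1)*(s + 3)^2*(s - 3)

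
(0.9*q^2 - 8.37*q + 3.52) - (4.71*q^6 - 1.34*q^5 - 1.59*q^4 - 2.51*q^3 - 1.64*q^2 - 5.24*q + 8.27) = -4.71*q^6 + 1.34*q^5 + 1.59*q^4 + 2.51*q^3 + 2.54*q^2 - 3.13*q - 4.75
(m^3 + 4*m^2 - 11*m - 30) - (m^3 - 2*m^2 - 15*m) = 6*m^2 + 4*m - 30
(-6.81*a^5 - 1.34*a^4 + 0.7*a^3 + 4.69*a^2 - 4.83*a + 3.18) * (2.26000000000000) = -15.3906*a^5 - 3.0284*a^4 + 1.582*a^3 + 10.5994*a^2 - 10.9158*a + 7.1868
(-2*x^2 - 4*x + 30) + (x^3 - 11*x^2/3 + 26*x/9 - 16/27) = x^3 - 17*x^2/3 - 10*x/9 + 794/27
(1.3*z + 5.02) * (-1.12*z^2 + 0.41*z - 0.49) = -1.456*z^3 - 5.0894*z^2 + 1.4212*z - 2.4598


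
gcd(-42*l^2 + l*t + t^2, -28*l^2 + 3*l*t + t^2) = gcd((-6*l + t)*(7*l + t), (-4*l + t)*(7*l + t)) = 7*l + t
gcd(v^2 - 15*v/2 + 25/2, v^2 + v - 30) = v - 5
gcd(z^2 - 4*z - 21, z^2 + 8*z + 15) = z + 3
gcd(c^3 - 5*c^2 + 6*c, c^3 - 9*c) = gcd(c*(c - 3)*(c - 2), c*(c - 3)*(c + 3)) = c^2 - 3*c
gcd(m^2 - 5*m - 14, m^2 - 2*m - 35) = m - 7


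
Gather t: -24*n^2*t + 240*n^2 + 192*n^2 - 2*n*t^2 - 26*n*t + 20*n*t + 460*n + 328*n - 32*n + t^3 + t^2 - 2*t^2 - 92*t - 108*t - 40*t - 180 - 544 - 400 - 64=432*n^2 + 756*n + t^3 + t^2*(-2*n - 1) + t*(-24*n^2 - 6*n - 240) - 1188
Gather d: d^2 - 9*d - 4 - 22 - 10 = d^2 - 9*d - 36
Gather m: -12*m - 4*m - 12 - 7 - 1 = -16*m - 20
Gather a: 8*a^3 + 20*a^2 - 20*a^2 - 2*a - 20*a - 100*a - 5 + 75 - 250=8*a^3 - 122*a - 180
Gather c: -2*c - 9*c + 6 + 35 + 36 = 77 - 11*c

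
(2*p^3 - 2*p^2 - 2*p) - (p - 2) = 2*p^3 - 2*p^2 - 3*p + 2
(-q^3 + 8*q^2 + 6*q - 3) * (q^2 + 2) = -q^5 + 8*q^4 + 4*q^3 + 13*q^2 + 12*q - 6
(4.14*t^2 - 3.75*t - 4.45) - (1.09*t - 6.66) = 4.14*t^2 - 4.84*t + 2.21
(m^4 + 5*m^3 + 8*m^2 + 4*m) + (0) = m^4 + 5*m^3 + 8*m^2 + 4*m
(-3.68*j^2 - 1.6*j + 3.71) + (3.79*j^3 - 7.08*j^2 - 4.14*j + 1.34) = 3.79*j^3 - 10.76*j^2 - 5.74*j + 5.05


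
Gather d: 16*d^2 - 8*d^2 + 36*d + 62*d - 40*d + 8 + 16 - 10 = 8*d^2 + 58*d + 14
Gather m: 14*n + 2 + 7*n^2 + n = 7*n^2 + 15*n + 2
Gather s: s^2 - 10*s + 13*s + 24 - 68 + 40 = s^2 + 3*s - 4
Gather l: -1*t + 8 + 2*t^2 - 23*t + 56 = 2*t^2 - 24*t + 64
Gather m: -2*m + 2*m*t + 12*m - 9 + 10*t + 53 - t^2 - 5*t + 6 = m*(2*t + 10) - t^2 + 5*t + 50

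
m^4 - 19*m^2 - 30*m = m*(m - 5)*(m + 2)*(m + 3)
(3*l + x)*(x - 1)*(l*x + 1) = 3*l^2*x^2 - 3*l^2*x + l*x^3 - l*x^2 + 3*l*x - 3*l + x^2 - x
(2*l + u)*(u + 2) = 2*l*u + 4*l + u^2 + 2*u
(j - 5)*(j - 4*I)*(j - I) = j^3 - 5*j^2 - 5*I*j^2 - 4*j + 25*I*j + 20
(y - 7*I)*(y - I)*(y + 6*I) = y^3 - 2*I*y^2 + 41*y - 42*I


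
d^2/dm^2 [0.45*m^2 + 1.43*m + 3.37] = 0.900000000000000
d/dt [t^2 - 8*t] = 2*t - 8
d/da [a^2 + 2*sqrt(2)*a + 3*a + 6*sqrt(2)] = 2*a + 2*sqrt(2) + 3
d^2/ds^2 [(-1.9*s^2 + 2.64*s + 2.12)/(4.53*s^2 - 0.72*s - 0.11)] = (-5.6843418860808e-14*s^4 + 95.956272*s^3 + 255.345228*s^2 - 33.59448*s + 3.846652)/(92.959677*s^6 - 44.325144*s^5 + 0.273158999999999*s^4 + 1.779408*s^3 - 0.006633*s^2 - 0.026136*s - 0.001331)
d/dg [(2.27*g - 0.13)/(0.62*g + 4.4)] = (6.242532*g + 44.30184)/(0.62*g + 4.4)^3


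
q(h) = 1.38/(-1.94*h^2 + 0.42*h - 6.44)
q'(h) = 1.38*(3.88*h - 0.42)/(-1.94*h^2 + 0.42*h - 6.44)^2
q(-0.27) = -0.21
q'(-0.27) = -0.05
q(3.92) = -0.04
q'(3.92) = 0.02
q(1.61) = -0.13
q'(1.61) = 0.07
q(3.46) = -0.05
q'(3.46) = 0.02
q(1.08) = -0.17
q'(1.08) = 0.08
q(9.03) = -0.01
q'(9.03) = 0.00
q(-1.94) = -0.09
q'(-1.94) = -0.05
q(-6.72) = -0.01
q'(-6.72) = -0.00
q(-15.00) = -0.00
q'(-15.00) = -0.00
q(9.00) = -0.01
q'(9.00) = 0.00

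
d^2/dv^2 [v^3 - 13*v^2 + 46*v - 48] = 6*v - 26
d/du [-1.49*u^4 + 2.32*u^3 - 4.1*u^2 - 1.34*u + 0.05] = -5.96*u^3 + 6.96*u^2 - 8.2*u - 1.34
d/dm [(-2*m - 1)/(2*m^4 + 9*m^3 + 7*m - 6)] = (-4*m^4 - 18*m^3 - 14*m + (2*m + 1)*(8*m^3 + 27*m^2 + 7) + 12)/(2*m^4 + 9*m^3 + 7*m - 6)^2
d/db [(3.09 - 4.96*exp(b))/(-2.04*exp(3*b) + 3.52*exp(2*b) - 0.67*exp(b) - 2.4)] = (-20.2368*exp(3*b) + 36.37*exp(2*b) - 21.7536*exp(b) + 13.9743)*exp(b)/(4.1616*exp(6*b) - 14.3616*exp(5*b) + 15.124*exp(4*b) + 5.0752*exp(3*b) - 16.4471*exp(2*b) + 3.216*exp(b) + 5.76)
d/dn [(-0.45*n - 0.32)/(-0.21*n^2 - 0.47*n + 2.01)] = (0.0945*n^2 + 0.2115*n - (0.42*n + 0.47)*(0.45*n + 0.32) - 0.9045)/(0.21*n^2 + 0.47*n - 2.01)^2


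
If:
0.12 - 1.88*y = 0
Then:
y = 0.06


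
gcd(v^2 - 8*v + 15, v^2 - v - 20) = v - 5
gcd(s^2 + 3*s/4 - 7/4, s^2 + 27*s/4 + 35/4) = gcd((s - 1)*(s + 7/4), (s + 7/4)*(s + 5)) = s + 7/4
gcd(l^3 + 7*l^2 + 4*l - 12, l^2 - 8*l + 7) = l - 1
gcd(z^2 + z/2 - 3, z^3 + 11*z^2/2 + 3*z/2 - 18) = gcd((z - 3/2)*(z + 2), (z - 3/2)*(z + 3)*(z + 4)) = z - 3/2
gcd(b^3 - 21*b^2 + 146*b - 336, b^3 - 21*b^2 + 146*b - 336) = b^3 - 21*b^2 + 146*b - 336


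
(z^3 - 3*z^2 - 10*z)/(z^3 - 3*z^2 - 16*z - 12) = z*(z - 5)/(z^2 - 5*z - 6)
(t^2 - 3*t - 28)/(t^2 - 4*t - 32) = (t - 7)/(t - 8)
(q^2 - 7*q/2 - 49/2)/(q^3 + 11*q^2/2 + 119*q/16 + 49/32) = 16*(q - 7)/(16*q^2 + 32*q + 7)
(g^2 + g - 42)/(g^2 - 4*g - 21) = (-g^2 - g + 42)/(-g^2 + 4*g + 21)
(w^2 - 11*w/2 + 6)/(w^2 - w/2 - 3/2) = (w - 4)/(w + 1)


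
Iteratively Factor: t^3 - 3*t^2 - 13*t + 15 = (t - 5)*(t^2 + 2*t - 3) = (t - 5)*(t - 1)*(t + 3)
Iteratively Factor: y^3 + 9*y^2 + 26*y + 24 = (y + 4)*(y^2 + 5*y + 6) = (y + 2)*(y + 4)*(y + 3)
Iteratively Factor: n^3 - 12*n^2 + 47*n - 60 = (n - 3)*(n^2 - 9*n + 20) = (n - 4)*(n - 3)*(n - 5)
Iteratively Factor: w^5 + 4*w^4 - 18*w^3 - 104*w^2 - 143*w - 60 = (w + 1)*(w^4 + 3*w^3 - 21*w^2 - 83*w - 60) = (w - 5)*(w + 1)*(w^3 + 8*w^2 + 19*w + 12) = (w - 5)*(w + 1)*(w + 4)*(w^2 + 4*w + 3) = (w - 5)*(w + 1)^2*(w + 4)*(w + 3)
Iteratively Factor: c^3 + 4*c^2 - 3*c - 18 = (c - 2)*(c^2 + 6*c + 9) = (c - 2)*(c + 3)*(c + 3)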